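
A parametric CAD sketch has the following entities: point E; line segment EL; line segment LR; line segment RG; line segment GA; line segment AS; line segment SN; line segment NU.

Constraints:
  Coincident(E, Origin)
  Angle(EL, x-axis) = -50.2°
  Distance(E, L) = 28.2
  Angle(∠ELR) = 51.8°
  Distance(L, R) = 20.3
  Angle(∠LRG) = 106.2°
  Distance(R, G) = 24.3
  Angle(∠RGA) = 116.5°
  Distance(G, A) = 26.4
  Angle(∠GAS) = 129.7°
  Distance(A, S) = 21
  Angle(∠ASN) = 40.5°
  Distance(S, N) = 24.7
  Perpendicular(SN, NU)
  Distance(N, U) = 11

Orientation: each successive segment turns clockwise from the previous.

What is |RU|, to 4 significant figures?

34.93

∠ASN = 40.5° gives SN at -145.5° from the x-axis; with |SN| = 24.7, N = (9.754, 3.157). SN is perpendicular to NU, so NU runs at 124.5°; with |NU| = 11.0, U = (3.523, 12.22). Then |RU| = |U − R| = 34.93.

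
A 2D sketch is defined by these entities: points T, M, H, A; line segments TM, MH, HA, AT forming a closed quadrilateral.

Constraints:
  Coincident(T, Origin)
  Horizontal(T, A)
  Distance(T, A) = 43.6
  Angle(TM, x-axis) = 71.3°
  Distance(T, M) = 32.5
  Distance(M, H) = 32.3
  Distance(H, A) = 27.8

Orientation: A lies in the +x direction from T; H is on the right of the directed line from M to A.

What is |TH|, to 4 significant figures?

15.86

Checks: T.y = 0.00, A.y = 0.00 ✓; |MH| = 32.30 ✓; |HA| = 27.80 ✓.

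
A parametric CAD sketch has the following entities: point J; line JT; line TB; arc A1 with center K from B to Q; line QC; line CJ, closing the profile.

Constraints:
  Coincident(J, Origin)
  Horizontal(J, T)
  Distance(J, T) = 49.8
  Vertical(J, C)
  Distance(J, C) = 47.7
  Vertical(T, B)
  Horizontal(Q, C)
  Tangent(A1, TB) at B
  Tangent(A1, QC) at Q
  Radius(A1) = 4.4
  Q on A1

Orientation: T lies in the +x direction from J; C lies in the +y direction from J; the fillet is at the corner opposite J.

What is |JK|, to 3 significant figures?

62.7

J is at the origin; J and T share the same y with |JT| = 49.8 and T on the +x side, so T = (49.8, 0.00). J and C share the same x with |JC| = 47.7 and C on the +y side, so C = (0.00, 47.7). The virtual corner opposite J is at (49.8, 47.7). Tangency of A1 to TB means the radius KB is perpendicular to TB and the tangent condition forces KQ to be normal to QC, with radius 4.4, so the center K sits 4.4 in from both sides at K = (45.4, 43.3). Then |JK| = |K − J| = 62.7.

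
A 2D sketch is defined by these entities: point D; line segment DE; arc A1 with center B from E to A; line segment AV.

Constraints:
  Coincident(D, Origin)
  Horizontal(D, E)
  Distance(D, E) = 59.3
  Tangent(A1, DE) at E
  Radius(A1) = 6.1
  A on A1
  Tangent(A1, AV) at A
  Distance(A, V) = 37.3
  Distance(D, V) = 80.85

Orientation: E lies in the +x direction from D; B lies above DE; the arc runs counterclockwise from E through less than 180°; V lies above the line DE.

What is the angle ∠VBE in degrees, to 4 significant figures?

165.7°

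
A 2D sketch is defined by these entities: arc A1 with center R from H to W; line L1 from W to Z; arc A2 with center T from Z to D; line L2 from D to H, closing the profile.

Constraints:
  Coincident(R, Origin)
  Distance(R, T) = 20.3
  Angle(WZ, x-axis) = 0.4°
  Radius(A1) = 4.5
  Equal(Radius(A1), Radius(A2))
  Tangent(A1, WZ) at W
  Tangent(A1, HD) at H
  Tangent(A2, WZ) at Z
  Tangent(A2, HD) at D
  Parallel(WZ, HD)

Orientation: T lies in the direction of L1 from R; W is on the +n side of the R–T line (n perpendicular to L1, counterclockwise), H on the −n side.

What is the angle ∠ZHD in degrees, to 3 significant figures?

23.9°

Tangency of A1 to both parallel lines with radius 4.5 puts W and H at R ± 4.5·n: W = (-0.0314, 4.50), H = (0.0314, -4.50). Equal radii place Z and D the same way about T: Z = T + 4.5·n = (20.3, 4.64), D = T − 4.5·n = (20.3, -4.36). Then cos ∠ZHD = HZ·HD / (|HZ||HD|), giving 23.9°.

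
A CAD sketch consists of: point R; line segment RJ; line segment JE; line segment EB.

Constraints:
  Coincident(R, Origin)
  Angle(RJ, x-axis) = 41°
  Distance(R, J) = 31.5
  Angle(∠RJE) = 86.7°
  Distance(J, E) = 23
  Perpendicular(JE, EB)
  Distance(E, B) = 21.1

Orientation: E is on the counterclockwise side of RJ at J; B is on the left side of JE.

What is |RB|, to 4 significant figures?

23.58

∠RJE = 86.7°, so JE runs at 41.0° + (180° − 86.7°) = 134.3° from the x-axis; with |JE| = 23.0, E = J + 23.0·(cos 134.3°, sin 134.3°) = (7.710, 37.13). JE ⟂ EB; with |EB| = 21.1 on the left of JE, B = E + 21.1·(-0.7157, -0.6984) = (-7.391, 22.39). Then |RB| = |B − R| = 23.58.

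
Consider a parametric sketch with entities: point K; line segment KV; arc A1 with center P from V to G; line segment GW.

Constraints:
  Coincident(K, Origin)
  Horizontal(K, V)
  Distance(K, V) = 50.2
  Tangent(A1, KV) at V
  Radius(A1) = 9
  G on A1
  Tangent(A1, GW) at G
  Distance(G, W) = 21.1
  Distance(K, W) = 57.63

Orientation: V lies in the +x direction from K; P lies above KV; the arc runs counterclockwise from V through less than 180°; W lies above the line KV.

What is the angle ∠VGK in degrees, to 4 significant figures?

46.37°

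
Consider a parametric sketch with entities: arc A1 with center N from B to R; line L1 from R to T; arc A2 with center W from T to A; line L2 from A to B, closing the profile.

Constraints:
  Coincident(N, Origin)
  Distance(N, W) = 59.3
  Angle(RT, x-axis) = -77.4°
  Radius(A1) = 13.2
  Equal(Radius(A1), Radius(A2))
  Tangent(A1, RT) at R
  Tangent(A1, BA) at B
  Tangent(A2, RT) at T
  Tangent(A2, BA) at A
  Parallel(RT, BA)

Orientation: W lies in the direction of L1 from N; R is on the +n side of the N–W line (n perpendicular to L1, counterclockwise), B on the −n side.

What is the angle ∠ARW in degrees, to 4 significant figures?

11.45°

The slot axis is L1's direction at -77.4°, so u = (cos -77.4°, sin -77.4°) = (0.2181, -0.9759) and n = (−sin -77.4°, cos -77.4°) = (0.9759, 0.2181). N is at the origin and W lies 59.3 along u from N, so W = 59.3·u = (12.94, -57.87). Tangency of A1 to both parallel lines with radius 13.2 puts R and B at N ± 13.2·n: R = (12.88, 2.879), B = (-12.88, -2.879). Equal radii place T and A the same way about W: T = W + 13.2·n = (25.82, -54.99), A = W − 13.2·n = (0.05379, -60.75). Then cos ∠ARW = RA·RW / (|RA||RW|), giving 11.45°.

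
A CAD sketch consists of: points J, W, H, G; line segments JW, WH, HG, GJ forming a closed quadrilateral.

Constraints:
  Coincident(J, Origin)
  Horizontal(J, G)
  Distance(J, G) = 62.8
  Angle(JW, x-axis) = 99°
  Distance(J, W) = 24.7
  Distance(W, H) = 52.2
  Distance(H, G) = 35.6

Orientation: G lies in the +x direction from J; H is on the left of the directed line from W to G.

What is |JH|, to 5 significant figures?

57.617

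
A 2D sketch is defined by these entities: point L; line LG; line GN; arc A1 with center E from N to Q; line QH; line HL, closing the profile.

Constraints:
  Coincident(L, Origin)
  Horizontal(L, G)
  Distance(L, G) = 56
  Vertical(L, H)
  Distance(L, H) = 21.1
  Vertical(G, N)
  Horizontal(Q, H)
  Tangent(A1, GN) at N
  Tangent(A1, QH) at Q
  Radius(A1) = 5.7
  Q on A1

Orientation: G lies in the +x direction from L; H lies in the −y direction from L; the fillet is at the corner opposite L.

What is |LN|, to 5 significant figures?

58.079

The virtual corner opposite L is at (56.000, -21.100). A1 meets GN tangentially, so EN is at right angles to GN and tangency of A1 to QH means the radius EQ is perpendicular to QH, with radius 5.7, so the center E sits 5.7 in from both sides at E = (50.300, -15.400). That places the tangent points at N = (56.000, -15.400) on GN and Q = (50.300, -21.100) on QH. Then |LN| = |N − L| = 58.079.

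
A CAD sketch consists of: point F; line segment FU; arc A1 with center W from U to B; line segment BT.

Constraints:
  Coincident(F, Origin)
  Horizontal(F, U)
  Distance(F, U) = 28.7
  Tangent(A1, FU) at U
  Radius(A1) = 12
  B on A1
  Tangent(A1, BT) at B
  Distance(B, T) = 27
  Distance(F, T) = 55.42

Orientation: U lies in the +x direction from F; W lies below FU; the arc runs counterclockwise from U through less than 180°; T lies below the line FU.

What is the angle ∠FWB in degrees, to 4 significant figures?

65.99°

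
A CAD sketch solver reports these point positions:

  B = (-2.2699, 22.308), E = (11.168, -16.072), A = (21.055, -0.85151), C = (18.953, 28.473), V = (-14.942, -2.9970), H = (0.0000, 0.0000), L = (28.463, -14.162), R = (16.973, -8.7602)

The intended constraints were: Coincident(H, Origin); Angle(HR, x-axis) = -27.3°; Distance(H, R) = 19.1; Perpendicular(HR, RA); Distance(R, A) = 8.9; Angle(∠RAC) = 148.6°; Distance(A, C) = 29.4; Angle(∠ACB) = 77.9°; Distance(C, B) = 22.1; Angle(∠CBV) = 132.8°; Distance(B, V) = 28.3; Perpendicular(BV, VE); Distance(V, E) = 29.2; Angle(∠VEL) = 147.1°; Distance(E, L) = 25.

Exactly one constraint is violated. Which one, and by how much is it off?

Distance(E, L) = 25 — off by 7.60.

H = (0.00, 0.00) ✓; HR at -27.30° ✓; |HR| = 19.10 ✓; ∠(HR, RA) = 90.00° ✓; |RA| = 8.900 ✓; ∠RAC = 148.6° ✓; |AC| = 29.40 ✓; ∠ACB = 77.90° ✓; |CB| = 22.10 ✓; ∠CBV = 132.8° ✓; |BV| = 28.30 ✓; ∠(BV, VE) = 90.00° ✓; |VE| = 29.20 ✓; ∠VEL = 147.1° ✓; |EL| = 17.40 ✗.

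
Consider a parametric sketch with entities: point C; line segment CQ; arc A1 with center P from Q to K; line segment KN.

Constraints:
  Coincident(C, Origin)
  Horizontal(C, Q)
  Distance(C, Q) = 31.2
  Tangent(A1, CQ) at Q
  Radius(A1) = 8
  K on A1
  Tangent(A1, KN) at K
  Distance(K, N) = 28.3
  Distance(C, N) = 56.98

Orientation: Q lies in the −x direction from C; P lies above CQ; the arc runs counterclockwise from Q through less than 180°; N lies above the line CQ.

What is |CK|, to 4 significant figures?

29.18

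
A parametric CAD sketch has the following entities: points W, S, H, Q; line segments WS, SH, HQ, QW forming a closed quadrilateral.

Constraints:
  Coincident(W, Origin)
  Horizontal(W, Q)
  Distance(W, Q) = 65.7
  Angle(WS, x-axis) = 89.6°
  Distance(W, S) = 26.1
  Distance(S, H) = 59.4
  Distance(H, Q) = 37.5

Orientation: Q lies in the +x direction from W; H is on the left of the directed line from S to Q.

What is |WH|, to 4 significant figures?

69.21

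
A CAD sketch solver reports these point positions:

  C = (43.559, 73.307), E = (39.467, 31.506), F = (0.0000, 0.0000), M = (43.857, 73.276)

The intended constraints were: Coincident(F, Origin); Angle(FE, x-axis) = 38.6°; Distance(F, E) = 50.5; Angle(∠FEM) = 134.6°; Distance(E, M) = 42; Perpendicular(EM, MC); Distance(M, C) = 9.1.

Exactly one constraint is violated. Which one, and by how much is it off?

Distance(M, C) = 9.1 — off by 8.80.

F = (0.00, 0.00) ✓; FE at 38.60° ✓; |FE| = 50.50 ✓; ∠FEM = 134.6° ✓; |EM| = 42.00 ✓; ∠(EM, MC) = 90.06° ✓; |MC| = 0.2996 ✗.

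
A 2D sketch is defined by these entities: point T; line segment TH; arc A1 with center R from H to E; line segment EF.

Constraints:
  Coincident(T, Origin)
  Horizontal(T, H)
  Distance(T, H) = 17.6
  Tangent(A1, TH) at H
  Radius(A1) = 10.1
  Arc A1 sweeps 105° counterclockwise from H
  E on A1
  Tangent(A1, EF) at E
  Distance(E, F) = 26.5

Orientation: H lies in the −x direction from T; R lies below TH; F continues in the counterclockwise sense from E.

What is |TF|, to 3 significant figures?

43.4

T is at the origin; TH is horizontal with |TH| = 17.6 and H on the −x side, so H = (-17.6, 0.00). A1 meets TH tangentially, so RH is at right angles to TH, so R = H + (0, -10.1) = (-17.6, -10.1). On A1, H sits at bearing 90° from R; a 105° counterclockwise sweep puts E at bearing 195°, so E = R + 10.1·(cos 195°, sin 195°) = (-27.4, -12.7). The tangent condition forces RE to be normal to EF, so EF runs along (−sin 195°, cos 195°); with |EF| = 26.5, F = (-20.5, -38.3). Then |TF| = |F − T| = 43.4.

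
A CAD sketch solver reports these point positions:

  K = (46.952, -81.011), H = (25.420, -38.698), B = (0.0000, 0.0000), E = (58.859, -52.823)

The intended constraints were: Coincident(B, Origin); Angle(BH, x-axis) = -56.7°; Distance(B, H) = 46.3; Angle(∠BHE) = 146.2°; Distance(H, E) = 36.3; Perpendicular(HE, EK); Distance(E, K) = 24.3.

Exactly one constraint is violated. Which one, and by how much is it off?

Distance(E, K) = 24.3 — off by 6.30.

B = (0.00, 0.00) ✓; BH at -56.70° ✓; |BH| = 46.30 ✓; ∠BHE = 146.2° ✓; |HE| = 36.30 ✓; ∠(HE, EK) = 90.00° ✓; |EK| = 30.60 ✗.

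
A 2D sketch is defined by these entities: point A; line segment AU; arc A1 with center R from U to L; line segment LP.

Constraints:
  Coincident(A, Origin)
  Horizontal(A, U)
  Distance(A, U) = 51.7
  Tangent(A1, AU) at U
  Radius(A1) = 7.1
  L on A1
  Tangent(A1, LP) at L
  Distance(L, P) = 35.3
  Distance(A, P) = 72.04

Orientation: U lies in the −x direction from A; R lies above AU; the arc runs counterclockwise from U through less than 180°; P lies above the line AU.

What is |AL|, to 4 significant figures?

46.14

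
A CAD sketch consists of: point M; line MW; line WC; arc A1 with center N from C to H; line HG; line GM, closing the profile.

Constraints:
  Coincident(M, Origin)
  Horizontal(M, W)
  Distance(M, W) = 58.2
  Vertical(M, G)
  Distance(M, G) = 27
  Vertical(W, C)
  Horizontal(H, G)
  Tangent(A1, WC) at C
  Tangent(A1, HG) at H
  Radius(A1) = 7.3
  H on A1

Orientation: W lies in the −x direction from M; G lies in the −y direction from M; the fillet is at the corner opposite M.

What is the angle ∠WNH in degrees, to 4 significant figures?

159.7°

The virtual corner opposite M is at (-58.20, -27.00). Since A1 is tangent to WC there, NC ⟂ WC and the tangent condition forces NH to be normal to HG, with radius 7.3, so the center N sits 7.3 in from both sides at N = (-50.90, -19.70). That places the tangent points at C = (-58.20, -19.70) on WC and H = (-50.90, -27.00) on HG. Then cos ∠WNH = NW·NH / (|NW||NH|), giving 159.7°.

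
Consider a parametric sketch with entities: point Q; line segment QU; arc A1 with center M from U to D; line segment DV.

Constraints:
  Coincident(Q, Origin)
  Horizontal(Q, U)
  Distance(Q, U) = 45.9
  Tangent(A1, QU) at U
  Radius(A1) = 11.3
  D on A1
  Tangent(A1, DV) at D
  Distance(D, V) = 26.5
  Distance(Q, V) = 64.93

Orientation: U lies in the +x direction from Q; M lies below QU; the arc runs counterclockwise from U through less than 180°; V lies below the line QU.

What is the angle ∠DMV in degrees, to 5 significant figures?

66.906°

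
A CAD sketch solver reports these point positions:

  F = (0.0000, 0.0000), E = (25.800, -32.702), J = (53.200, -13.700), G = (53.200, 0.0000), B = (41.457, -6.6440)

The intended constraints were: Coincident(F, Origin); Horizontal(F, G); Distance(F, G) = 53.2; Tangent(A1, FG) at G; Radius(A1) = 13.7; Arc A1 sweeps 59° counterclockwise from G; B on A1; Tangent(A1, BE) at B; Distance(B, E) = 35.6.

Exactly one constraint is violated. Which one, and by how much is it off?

Distance(B, E) = 35.6 — off by 5.20.

F = (0.00, 0.00) ✓; F.y = 0.00, G.y = 0.00 ✓; |FG| = 53.20 ✓; ∠(JG, GF) = 90.00° ✓; |JG| = 13.70 ✓; bearing(J→B) − bearing(J→G) = 59.00° ✓; |JB| = 13.70 ✓; ∠(JB, BE) = 90.00° ✓; |BE| = 30.40 ✗.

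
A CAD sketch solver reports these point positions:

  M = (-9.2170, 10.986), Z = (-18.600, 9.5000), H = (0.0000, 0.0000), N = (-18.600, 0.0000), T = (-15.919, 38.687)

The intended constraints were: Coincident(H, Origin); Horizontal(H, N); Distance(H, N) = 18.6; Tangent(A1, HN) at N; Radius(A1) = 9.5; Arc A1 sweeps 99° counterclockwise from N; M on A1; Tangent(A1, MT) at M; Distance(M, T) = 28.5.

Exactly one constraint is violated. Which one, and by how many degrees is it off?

Tangent(A1, MT) at M — off by 4.60°.

H = (0.00, 0.00) ✓; H.y = 0.00, N.y = 0.00 ✓; |HN| = 18.60 ✓; ∠(ZN, NH) = 90.00° ✓; |ZN| = 9.500 ✓; bearing(Z→M) − bearing(Z→N) = 99.00° ✓; |ZM| = 9.500 ✓; ∠(ZM, MT) = 85.40° ✗; |MT| = 28.50 ✓.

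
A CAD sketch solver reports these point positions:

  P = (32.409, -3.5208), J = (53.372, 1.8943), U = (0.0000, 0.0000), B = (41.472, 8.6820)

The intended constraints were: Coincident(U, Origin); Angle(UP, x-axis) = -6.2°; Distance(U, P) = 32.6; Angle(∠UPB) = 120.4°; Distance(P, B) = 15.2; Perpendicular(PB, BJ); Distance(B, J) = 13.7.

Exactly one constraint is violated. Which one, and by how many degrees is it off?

Perpendicular(PB, BJ) — off by 6.90°.

U = (0.00, 0.00) ✓; UP at -6.200° ✓; |UP| = 32.60 ✓; ∠UPB = 120.4° ✓; |PB| = 15.20 ✓; ∠(PB, BJ) = 83.10° ✗; |BJ| = 13.70 ✓.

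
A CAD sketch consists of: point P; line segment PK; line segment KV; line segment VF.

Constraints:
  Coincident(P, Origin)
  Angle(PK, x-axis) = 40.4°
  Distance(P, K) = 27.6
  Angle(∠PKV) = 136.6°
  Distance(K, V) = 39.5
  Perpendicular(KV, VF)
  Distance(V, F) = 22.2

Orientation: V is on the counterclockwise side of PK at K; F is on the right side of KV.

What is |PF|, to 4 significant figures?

72.40

P is at the origin; PK runs at 40.4° with length 27.6, so K = 27.6·(cos 40.4°, sin 40.4°) = (21.02, 17.89). ∠PKV = 136.6°, so KV runs at 40.4° + (180° − 136.6°) = 83.80° from the x-axis; with |KV| = 39.5, V = K + 39.5·(cos 83.80°, sin 83.80°) = (25.28, 57.16). KV is perpendicular to VF; with |VF| = 22.2 on the right of KV, F = V + 22.2·(0.9942, -0.1080) = (47.35, 54.76). Then |PF| = |F − P| = 72.40.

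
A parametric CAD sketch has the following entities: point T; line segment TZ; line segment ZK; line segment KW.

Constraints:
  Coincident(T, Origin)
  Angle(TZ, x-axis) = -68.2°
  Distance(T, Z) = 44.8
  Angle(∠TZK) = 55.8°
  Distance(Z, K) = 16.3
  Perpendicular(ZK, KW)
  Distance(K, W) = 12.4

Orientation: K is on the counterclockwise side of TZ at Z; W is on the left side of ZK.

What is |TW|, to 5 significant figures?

26.204

∠TZK = 55.8°, so ZK runs at -68.2° + (180° − 55.8°) = 56.000° from the x-axis; with |ZK| = 16.3, K = Z + 16.3·(cos 56.000°, sin 56.000°) = (25.752, -28.083). The perpendicularity gives KW at right angles to ZK; with |KW| = 12.4 on the left of ZK, W = K + 12.4·(-0.82904, 0.55919) = (15.472, -21.149). Then |TW| = |W − T| = 26.204.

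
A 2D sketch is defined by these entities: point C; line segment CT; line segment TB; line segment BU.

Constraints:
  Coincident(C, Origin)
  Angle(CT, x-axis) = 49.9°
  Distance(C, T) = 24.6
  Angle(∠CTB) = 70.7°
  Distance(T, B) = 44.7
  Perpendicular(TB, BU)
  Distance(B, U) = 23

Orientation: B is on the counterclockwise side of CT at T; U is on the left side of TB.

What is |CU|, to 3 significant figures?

36.6

C is at the origin; CT runs at 49.9° with length 24.6, so T = 24.6·(cos 49.9°, sin 49.9°) = (15.8, 18.8). ∠CTB = 70.7°, so TB runs at 49.9° + (180° − 70.7°) = 159° from the x-axis; with |TB| = 44.7, B = T + 44.7·(cos 159°, sin 159°) = (-25.9, 34.7). The perpendicularity gives BU at right angles to TB; with |BU| = 23.0 on the left of TB, U = B + 23.0·(-0.355, -0.935) = (-34.1, 13.2). Then |CU| = |U − C| = 36.6.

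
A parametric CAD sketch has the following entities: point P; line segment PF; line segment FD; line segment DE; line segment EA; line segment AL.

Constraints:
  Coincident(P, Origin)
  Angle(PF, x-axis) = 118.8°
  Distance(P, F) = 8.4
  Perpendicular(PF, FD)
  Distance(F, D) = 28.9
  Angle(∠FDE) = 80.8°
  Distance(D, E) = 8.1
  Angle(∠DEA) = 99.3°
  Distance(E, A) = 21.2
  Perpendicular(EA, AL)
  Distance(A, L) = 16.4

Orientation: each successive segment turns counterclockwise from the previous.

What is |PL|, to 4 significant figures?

17.94

P is at the origin; PF runs at 118.8° with length 8.4, so F = (-4.047, 7.361). PF ⟂ FD, so FD runs at -151.2°; with |FD| = 28.9, D = (-29.37, -6.562). ∠FDE = 80.8° gives DE at -52.00° from the x-axis; with |DE| = 8.1, E = (-24.39, -12.94). ∠DEA = 99.3° gives EA at 28.70° from the x-axis; with |EA| = 21.2, A = (-5.790, -2.764). EA is perpendicular to AL, so AL runs at 118.7°; with |AL| = 16.4, L = (-13.67, 11.62). Then |PL| = |L − P| = 17.94.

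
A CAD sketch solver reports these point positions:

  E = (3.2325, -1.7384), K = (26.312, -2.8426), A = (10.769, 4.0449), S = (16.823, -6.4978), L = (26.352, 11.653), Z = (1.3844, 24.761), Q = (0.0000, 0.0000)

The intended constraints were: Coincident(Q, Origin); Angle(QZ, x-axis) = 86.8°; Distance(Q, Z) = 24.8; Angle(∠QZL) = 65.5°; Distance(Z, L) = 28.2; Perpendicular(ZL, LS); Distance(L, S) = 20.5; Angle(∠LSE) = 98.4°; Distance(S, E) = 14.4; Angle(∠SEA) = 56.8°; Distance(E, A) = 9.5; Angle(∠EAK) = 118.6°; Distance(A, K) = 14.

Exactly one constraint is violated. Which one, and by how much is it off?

Distance(A, K) = 14 — off by 3.00.

Q = (0.00, 0.00) ✓; QZ at 86.80° ✓; |QZ| = 24.80 ✓; ∠QZL = 65.50° ✓; |ZL| = 28.20 ✓; ∠(ZL, LS) = 90.00° ✓; |LS| = 20.50 ✓; ∠LSE = 98.40° ✓; |SE| = 14.40 ✓; ∠SEA = 56.80° ✓; |EA| = 9.500 ✓; ∠EAK = 118.6° ✓; |AK| = 17.00 ✗.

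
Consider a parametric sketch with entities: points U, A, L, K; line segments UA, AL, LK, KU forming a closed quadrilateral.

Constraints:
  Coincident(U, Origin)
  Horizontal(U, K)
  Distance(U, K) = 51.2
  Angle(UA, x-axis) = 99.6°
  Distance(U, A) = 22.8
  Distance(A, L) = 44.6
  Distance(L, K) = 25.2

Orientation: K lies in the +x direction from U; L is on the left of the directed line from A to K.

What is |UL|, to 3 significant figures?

46.8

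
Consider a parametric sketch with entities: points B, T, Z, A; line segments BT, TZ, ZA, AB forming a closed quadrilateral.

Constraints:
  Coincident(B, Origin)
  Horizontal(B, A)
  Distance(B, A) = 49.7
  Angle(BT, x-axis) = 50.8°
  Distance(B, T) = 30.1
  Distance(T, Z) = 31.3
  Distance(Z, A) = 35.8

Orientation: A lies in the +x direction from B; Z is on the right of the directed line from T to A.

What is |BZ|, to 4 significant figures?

16.61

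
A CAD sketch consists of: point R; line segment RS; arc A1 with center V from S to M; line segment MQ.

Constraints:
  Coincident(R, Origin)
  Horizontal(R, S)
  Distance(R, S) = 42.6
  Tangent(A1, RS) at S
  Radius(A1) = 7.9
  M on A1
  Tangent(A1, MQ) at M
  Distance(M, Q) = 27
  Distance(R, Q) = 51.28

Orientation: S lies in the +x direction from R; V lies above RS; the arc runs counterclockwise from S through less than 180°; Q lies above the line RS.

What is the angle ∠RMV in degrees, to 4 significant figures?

14.59°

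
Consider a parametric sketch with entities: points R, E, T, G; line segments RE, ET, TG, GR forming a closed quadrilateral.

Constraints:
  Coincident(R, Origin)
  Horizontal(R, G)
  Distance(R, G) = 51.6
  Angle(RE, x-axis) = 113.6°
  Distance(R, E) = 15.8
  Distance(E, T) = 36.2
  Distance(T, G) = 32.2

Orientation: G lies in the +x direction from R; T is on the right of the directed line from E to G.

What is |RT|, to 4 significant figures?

22.87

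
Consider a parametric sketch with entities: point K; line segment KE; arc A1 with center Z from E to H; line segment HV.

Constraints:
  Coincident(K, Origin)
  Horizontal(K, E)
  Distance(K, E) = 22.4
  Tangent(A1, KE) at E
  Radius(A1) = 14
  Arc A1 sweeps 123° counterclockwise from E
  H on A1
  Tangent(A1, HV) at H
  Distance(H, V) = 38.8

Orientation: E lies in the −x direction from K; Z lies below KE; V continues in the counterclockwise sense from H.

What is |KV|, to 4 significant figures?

55.71

K is at the origin; KE is horizontal with |KE| = 22.4 and E on the −x side, so E = (-22.40, 0.000). Since A1 is tangent to KE there, ZE ⟂ KE, so Z = E + (0, -14) = (-22.40, -14.00). On A1, E sits at bearing 90° from Z; a 123° counterclockwise sweep puts H at bearing 213°, so H = Z + 14.0·(cos 213°, sin 213°) = (-34.14, -21.62). The tangent condition forces ZH to be normal to HV, so HV runs along (−sin 213°, cos 213°); with |HV| = 38.8, V = (-13.01, -54.17). Then |KV| = |V − K| = 55.71.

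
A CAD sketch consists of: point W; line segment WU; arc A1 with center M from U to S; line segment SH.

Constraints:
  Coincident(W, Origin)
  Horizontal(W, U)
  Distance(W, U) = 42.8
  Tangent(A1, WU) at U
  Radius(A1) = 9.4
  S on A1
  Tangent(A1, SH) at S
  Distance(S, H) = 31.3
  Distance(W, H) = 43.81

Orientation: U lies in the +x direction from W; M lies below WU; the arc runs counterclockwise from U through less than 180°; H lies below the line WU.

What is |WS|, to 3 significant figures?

34.5

Checks: W.y = 0.00, U.y = 0.00 ✓; |MS| = 9.400 ✓; ∠(MS, SH) = 90.00° ✓; |SH| = 31.30 ✓; |WH| = 43.81 ✓.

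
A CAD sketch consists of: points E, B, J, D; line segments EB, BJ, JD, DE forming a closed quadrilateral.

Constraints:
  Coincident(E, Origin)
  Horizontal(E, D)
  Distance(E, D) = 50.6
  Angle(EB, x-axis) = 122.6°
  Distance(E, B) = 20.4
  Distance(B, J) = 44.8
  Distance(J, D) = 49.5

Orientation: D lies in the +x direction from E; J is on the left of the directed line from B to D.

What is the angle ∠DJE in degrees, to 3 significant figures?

61.2°

Checks: |BJ| = 44.80 ✓; |JD| = 49.50 ✓.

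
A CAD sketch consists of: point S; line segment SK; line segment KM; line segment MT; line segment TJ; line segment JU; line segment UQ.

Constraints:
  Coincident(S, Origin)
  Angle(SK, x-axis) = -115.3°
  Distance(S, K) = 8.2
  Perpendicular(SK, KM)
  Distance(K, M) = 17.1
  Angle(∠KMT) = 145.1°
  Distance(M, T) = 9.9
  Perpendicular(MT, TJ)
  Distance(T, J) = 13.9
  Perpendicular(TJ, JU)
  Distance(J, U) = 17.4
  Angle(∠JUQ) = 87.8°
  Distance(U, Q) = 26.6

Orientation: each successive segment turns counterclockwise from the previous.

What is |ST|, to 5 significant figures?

25.347

S is at the origin; SK runs at -115.3° with length 8.2, so K = (-3.5043, -7.4135). The perpendicularity gives KM at right angles to SK, so KM runs at -25.300°; with |KM| = 17.1, M = (11.955, -14.721). ∠KMT = 145.1° gives MT at 9.6000° from the x-axis; with |MT| = 9.9, T = (21.717, -13.070). Then |ST| = |T − S| = 25.347.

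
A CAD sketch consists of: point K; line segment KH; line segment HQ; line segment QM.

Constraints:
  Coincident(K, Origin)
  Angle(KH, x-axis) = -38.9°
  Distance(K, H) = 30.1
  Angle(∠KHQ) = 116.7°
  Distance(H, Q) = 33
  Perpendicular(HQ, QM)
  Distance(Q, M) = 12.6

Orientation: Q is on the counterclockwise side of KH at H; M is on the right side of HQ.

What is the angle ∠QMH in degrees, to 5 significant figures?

69.102°

K is at the origin; KH runs at -38.9° with length 30.1, so H = 30.1·(cos -38.9°, sin -38.9°) = (23.425, -18.902). ∠KHQ = 116.7°, so HQ runs at -38.9° + (180° − 116.7°) = 24.400° from the x-axis; with |HQ| = 33.0, Q = H + 33.0·(cos 24.400°, sin 24.400°) = (53.478, -5.2692). HQ is perpendicular to QM; with |QM| = 12.6 on the right of HQ, M = Q + 12.6·(0.41310, -0.91068) = (58.683, -16.744). Then cos ∠QMH = MQ·MH / (|MQ||MH|), giving 69.102°.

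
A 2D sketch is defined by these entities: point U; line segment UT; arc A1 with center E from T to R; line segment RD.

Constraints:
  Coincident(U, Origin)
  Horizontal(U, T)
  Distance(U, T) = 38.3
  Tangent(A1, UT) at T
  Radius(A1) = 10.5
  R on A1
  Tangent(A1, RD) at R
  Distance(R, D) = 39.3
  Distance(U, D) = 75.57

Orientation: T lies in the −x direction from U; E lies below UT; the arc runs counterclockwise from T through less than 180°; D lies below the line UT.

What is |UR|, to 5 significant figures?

48.675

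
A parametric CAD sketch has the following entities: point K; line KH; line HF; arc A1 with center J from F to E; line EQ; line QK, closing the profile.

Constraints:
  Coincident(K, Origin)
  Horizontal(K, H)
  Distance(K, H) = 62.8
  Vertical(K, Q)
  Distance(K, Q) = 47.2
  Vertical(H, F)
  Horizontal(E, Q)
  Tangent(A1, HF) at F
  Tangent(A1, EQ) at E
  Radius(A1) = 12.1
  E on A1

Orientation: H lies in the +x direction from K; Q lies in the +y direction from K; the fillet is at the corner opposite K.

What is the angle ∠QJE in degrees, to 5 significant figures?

76.577°

K is at the origin; K and H share the same y with |KH| = 62.8 and H on the +x side, so H = (62.800, 0.0000). K and Q share the same x with |KQ| = 47.2 and Q on the +y side, so Q = (0.0000, 47.200). The virtual corner opposite K is at (62.800, 47.200). Since A1 is tangent to HF there, JF ⟂ HF and the tangent condition forces JE to be normal to EQ, with radius 12.1, so the center J sits 12.1 in from both sides at J = (50.700, 35.100). That places the tangent points at F = (62.800, 35.100) on HF and E = (50.700, 47.200) on EQ. Then cos ∠QJE = JQ·JE / (|JQ||JE|), giving 76.577°.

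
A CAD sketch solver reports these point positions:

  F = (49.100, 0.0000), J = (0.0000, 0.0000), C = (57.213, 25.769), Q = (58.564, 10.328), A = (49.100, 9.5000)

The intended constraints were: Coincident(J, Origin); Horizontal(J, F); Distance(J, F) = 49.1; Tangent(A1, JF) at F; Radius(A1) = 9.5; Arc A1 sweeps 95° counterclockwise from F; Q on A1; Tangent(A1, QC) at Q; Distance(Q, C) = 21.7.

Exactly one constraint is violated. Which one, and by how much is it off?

Distance(Q, C) = 21.7 — off by 6.20.

J = (0.00, 0.00) ✓; J.y = 0.00, F.y = 0.00 ✓; |JF| = 49.10 ✓; ∠(AF, FJ) = 90.00° ✓; |AF| = 9.500 ✓; bearing(A→Q) − bearing(A→F) = 95.00° ✓; |AQ| = 9.500 ✓; ∠(AQ, QC) = 90.00° ✓; |QC| = 15.50 ✗.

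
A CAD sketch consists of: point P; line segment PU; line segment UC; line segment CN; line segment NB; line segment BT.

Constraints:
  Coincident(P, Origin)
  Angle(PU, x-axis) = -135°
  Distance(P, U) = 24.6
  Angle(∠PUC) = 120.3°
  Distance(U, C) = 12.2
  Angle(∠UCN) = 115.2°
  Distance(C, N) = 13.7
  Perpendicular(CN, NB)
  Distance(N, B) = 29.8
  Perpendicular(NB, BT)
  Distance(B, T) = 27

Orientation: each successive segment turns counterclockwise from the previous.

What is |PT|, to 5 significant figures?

22.091

P is at the origin; PU runs at -135.0° with length 24.6, so U = (-17.395, -17.395). ∠PUC = 120.3° gives UC at -75.300° from the x-axis; with |UC| = 12.2, C = (-14.299, -29.195). ∠UCN = 115.2° gives CN at -10.500° from the x-axis; with |CN| = 13.7, N = (-0.82839, -31.692). CN is perpendicular to NB, so NB runs at 79.500°; with |NB| = 29.8, B = (4.6022, -2.3911). NB ⟂ BT, so BT runs at 169.50°; with |BT| = 27.0, T = (-21.946, 2.5292). Then |PT| = |T − P| = 22.091.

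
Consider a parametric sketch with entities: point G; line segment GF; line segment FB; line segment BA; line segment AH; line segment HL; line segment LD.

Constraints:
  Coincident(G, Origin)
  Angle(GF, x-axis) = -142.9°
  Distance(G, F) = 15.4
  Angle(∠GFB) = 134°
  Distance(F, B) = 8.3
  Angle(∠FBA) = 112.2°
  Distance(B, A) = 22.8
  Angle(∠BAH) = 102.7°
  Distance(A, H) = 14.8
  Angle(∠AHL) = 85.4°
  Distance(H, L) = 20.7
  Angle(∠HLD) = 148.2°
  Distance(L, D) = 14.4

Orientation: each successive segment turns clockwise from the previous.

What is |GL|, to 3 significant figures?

5.07

G is at the origin; GF runs at -142.9° with length 15.4, so F = (-12.3, -9.29). ∠GFB = 134.0° gives FB at 171° from the x-axis; with |FB| = 8.3, B = (-20.5, -8.01). ∠FBA = 112.2° gives BA at 103° from the x-axis; with |BA| = 22.8, A = (-25.7, 14.2). ∠BAH = 102.7° gives AH at 26.0° from the x-axis; with |AH| = 14.8, H = (-12.4, 20.7). ∠AHL = 85.4° gives HL at -68.6° from the x-axis; with |HL| = 20.7, L = (-4.87, 1.40). Then |GL| = |L − G| = 5.07.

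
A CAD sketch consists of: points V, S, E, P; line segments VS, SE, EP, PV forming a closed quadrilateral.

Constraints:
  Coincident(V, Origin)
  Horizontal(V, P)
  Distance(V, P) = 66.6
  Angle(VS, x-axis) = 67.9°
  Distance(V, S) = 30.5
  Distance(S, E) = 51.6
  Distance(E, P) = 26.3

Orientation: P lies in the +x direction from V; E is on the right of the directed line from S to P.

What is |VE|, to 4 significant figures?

45.07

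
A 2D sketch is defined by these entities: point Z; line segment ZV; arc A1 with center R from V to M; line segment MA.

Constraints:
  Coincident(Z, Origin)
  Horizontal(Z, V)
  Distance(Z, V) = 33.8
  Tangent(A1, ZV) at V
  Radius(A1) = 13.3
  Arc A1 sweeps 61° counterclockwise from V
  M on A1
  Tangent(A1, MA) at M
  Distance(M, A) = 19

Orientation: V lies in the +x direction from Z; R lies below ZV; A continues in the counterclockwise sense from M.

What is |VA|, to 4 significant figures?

31.39

Z is at the origin; ZV is horizontal with |ZV| = 33.8 and V on the +x side, so V = (33.80, 0.000). Since A1 is tangent to ZV there, RV ⟂ ZV, so R = V + (0, -13.3) = (33.80, -13.30). On A1, V sits at bearing 90° from R; a 61° counterclockwise sweep puts M at bearing 151°, so M = R + 13.3·(cos 151°, sin 151°) = (22.17, -6.852). A1 meets MA tangentially, so RM is at right angles to MA, so MA runs along (−sin 151°, cos 151°); with |MA| = 19.0, A = (12.96, -23.47). Then |VA| = |A − V| = 31.39.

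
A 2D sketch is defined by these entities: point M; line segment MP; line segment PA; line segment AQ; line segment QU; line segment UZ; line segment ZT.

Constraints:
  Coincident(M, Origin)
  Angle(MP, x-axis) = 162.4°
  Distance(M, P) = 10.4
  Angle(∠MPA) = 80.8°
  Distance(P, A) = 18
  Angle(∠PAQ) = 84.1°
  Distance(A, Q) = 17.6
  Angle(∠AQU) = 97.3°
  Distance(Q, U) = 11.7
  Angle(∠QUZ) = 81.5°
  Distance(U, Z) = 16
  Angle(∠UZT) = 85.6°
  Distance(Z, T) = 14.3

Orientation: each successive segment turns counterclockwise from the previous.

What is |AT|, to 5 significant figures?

5.3751

∠QUZ = 81.5° gives UZ at 178.70° from the x-axis; with |UZ| = 16.0, Z = (-8.9639, -3.5377). ∠UZT = 85.6° gives ZT at -86.900° from the x-axis; with |ZT| = 14.3, T = (-8.1905, -17.817). Then |AT| = |T − A| = 5.3751.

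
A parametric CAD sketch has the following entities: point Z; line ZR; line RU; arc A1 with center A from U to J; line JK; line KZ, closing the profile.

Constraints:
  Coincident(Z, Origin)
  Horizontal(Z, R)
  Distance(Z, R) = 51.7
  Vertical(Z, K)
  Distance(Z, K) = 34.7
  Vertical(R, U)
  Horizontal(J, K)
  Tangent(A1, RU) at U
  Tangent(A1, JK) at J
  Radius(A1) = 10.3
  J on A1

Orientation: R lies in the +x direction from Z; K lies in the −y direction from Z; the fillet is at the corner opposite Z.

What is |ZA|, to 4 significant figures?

48.06

Z is at the origin; Z and R share the same y with |ZR| = 51.7 and R on the +x side, so R = (51.70, 0.000). Z and K share the same x with |ZK| = 34.7 and K on the −y side, so K = (0.000, -34.70). The virtual corner opposite Z is at (51.70, -34.70). Tangency of A1 to RU means the radius AU is perpendicular to RU and A1 meets JK tangentially, so AJ is at right angles to JK, with radius 10.3, so the center A sits 10.3 in from both sides at A = (41.40, -24.40). Then |ZA| = |A − Z| = 48.06.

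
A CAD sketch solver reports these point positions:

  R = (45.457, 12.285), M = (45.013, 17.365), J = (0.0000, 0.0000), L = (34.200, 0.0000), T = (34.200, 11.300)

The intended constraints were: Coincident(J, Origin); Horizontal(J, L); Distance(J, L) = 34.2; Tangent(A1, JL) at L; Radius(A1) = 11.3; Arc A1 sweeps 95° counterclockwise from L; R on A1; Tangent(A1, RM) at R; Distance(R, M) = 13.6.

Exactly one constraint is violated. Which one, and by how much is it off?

Distance(R, M) = 13.6 — off by 8.50.

J = (0.00, 0.00) ✓; J.y = 0.00, L.y = 0.00 ✓; |JL| = 34.20 ✓; ∠(TL, LJ) = 90.00° ✓; |TL| = 11.30 ✓; bearing(T→R) − bearing(T→L) = 95.00° ✓; |TR| = 11.30 ✓; ∠(TR, RM) = 90.01° ✓; |RM| = 5.099 ✗.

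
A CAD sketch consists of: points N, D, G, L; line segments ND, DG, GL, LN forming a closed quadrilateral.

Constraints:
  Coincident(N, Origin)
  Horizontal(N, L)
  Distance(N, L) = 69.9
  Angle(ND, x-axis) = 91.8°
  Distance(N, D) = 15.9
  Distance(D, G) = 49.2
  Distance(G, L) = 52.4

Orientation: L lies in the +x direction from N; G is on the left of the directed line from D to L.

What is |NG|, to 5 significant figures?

59.189

N is at the origin; N and L share the same y with |NL| = 69.9 and L in +x, so L = (69.9, 0). ND runs at 91.8° with |ND| = 15.9, so D = (-0.49943, 15.892). G is determined by |DG| = 49.2 and |GL| = 52.4 together: it lies at the intersection of circle(D, 49.2) and circle(L, 52.4). With |DL| = 72.171, the foot of the radical line on DL is 33.833 from D and the perpendicular offset is √(49.2² − 33.833²) = 35.721. Taking the left-of-DL solution: G = (40.369, 43.286).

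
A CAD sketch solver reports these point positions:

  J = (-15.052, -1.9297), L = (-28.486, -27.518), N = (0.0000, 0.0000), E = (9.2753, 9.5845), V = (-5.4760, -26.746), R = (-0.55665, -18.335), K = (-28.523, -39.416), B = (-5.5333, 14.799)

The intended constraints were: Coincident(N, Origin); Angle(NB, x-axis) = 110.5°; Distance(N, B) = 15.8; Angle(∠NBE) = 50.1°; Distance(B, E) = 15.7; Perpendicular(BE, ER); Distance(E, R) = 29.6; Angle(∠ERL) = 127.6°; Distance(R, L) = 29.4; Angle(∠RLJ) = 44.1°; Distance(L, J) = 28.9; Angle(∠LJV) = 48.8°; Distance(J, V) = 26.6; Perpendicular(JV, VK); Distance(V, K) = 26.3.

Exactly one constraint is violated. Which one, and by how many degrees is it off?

Perpendicular(JV, VK) — off by 7.70°.

N = (0.00, 0.00) ✓; NB at 110.5° ✓; |NB| = 15.80 ✓; ∠NBE = 50.10° ✓; |BE| = 15.70 ✓; ∠(BE, ER) = 90.00° ✓; |ER| = 29.60 ✓; ∠ERL = 127.6° ✓; |RL| = 29.40 ✓; ∠RLJ = 44.10° ✓; |LJ| = 28.90 ✓; ∠LJV = 48.80° ✓; |JV| = 26.60 ✓; ∠(JV, VK) = 82.30° ✗; |VK| = 26.30 ✓.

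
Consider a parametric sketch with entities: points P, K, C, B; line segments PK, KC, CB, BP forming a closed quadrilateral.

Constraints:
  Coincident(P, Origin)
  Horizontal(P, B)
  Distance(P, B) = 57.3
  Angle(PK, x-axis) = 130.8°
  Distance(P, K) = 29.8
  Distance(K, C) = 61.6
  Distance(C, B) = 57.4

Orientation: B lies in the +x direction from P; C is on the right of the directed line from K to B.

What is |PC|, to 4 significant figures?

33.19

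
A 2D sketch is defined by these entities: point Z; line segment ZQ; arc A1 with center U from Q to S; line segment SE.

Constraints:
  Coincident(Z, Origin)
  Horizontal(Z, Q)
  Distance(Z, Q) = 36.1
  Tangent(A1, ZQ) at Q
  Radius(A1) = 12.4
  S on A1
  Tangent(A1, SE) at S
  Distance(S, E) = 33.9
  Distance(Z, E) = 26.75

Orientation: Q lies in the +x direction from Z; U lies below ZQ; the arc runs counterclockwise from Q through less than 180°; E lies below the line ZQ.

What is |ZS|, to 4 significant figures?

27.81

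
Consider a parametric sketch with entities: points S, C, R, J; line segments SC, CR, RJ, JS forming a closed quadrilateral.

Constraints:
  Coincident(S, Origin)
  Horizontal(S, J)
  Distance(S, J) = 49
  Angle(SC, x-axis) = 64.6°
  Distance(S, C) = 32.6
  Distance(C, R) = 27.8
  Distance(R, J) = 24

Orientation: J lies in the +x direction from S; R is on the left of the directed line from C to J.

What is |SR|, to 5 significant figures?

46.753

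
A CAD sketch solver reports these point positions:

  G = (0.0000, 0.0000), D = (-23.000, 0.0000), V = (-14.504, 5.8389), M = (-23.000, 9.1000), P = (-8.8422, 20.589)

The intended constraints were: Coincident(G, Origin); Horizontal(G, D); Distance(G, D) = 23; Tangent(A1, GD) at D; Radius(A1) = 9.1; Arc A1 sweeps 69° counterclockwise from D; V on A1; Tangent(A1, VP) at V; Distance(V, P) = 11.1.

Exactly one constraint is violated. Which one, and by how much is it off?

Distance(V, P) = 11.1 — off by 4.70.

G = (0.00, 0.00) ✓; G.y = 0.00, D.y = 0.00 ✓; |GD| = 23.00 ✓; ∠(MD, DG) = 90.00° ✓; |MD| = 9.100 ✓; bearing(M→V) − bearing(M→D) = 69.00° ✓; |MV| = 9.100 ✓; ∠(MV, VP) = 90.00° ✓; |VP| = 15.80 ✗.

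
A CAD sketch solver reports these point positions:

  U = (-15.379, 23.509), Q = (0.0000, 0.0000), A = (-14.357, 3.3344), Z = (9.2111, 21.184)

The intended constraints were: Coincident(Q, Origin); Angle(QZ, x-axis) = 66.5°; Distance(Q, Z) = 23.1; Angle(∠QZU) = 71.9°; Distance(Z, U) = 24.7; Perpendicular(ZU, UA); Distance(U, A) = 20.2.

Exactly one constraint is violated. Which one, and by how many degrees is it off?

Perpendicular(ZU, UA) — off by 8.30°.

Q = (0.00, 0.00) ✓; QZ at 66.50° ✓; |QZ| = 23.10 ✓; ∠QZU = 71.90° ✓; |ZU| = 24.70 ✓; ∠(ZU, UA) = 98.30° ✗; |UA| = 20.20 ✓.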